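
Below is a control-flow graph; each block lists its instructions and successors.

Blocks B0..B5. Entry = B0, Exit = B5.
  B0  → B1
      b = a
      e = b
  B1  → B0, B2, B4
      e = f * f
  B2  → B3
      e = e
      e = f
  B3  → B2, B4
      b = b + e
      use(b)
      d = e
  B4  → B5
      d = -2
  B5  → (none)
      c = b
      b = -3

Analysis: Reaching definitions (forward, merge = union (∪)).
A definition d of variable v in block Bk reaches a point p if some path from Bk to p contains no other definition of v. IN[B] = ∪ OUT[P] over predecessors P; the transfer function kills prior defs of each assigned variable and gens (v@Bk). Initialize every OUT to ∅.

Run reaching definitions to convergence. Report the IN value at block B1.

Answer: {b@B0, e@B0}

Derivation:
Per-block solution:
  B0:  IN={b@B0, e@B1}  OUT={b@B0, e@B0}
  B1:  IN={b@B0, e@B0}  OUT={b@B0, e@B1}
  B2:  IN={b@B0, b@B3, d@B3, e@B1, e@B2}  OUT={b@B0, b@B3, d@B3, e@B2}
  B3:  IN={b@B0, b@B3, d@B3, e@B2}  OUT={b@B3, d@B3, e@B2}
  B4:  IN={b@B0, b@B3, d@B3, e@B1, e@B2}  OUT={b@B0, b@B3, d@B4, e@B1, e@B2}
  B5:  IN={b@B0, b@B3, d@B4, e@B1, e@B2}  OUT={b@B5, c@B5, d@B4, e@B1, e@B2}

Merge at B1: IN[B1] = OUT[B0] = {b@B0, e@B0}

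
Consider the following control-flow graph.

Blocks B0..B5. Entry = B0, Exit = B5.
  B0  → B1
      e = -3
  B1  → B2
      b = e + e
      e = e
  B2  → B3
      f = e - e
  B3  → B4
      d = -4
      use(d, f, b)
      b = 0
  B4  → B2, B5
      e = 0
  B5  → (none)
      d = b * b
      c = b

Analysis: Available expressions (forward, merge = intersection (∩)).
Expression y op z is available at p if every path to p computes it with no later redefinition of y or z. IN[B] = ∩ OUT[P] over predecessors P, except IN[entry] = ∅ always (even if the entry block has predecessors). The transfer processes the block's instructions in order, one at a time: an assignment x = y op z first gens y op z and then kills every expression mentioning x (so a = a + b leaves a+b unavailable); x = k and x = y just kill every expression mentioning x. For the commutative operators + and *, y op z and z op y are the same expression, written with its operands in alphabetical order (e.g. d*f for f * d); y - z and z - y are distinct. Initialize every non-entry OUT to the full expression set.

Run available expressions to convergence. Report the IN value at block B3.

Fixpoint table:
  B0:   IN={}   OUT={}
  B1:   IN={}   OUT={}
  B2:   IN={}   OUT={e-e}
  B3:   IN={e-e}   OUT={e-e}
  B4:   IN={e-e}   OUT={}
  B5:   IN={}   OUT={b*b}

Merge at B3: IN[B3] = OUT[B2] = {e-e}

Answer: {e-e}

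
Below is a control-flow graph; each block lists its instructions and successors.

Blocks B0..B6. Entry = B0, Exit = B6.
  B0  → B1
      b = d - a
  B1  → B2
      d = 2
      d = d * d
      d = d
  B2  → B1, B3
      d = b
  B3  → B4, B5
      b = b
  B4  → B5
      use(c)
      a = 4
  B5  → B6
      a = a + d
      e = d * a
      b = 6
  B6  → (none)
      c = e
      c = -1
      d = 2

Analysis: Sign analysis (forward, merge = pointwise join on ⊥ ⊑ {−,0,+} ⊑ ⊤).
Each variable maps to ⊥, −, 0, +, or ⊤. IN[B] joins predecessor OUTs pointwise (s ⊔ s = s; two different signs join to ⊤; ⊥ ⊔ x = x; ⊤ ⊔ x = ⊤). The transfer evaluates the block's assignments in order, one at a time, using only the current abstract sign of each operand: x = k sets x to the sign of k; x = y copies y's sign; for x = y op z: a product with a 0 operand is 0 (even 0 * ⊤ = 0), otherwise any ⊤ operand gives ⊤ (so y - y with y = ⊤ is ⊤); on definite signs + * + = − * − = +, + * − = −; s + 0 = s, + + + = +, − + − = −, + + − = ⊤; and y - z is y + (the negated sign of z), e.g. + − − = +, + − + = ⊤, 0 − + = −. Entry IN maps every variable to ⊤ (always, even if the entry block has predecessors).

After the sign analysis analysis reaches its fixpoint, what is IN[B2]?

Answer: {a: ⊤, b: ⊤, c: ⊤, d: +, e: ⊤, f: ⊤}

Trace:
Converged values:
  B0:  IN=(all ⊤)  OUT=(all ⊤)
  B1:  IN=(all ⊤)  OUT={d:+; rest ⊤}
  B2:  IN={d:+; rest ⊤}  OUT=(all ⊤)
  B3:  IN=(all ⊤)  OUT=(all ⊤)
  B4:  IN=(all ⊤)  OUT={a:+; rest ⊤}
  B5:  IN=(all ⊤)  OUT={b:+; rest ⊤}
  B6:  IN={b:+; rest ⊤}  OUT={b:+, c:-, d:+; rest ⊤}

Merge at B2: IN[B2] = OUT[B1] = {a: ⊤, b: ⊤, c: ⊤, d: +, e: ⊤, f: ⊤}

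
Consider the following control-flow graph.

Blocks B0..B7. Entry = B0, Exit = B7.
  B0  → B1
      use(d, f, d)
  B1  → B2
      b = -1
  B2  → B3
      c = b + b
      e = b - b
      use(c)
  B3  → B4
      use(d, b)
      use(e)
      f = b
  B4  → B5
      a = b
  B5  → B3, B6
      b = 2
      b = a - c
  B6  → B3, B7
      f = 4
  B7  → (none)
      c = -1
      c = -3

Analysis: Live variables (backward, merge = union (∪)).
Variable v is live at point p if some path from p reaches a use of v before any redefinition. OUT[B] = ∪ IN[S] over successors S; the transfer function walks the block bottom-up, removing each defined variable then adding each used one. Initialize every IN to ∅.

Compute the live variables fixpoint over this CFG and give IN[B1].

Answer: {d}

Derivation:
Fixpoint table:
  B0: | IN={d, f} | OUT={d}
  B1: | IN={d} | OUT={b, d}
  B2: | IN={b, d} | OUT={b, c, d, e}
  B3: | IN={b, c, d, e} | OUT={b, c, d, e}
  B4: | IN={b, c, d, e} | OUT={a, c, d, e}
  B5: | IN={a, c, d, e} | OUT={b, c, d, e}
  B6: | IN={b, c, d, e} | OUT={b, c, d, e}
  B7: | IN={} | OUT={}

Merge at B1: OUT[B1] = IN[B2] = {b, d}
Applying B1's transfer function to that OUT value gives IN[B1] (row B1 above).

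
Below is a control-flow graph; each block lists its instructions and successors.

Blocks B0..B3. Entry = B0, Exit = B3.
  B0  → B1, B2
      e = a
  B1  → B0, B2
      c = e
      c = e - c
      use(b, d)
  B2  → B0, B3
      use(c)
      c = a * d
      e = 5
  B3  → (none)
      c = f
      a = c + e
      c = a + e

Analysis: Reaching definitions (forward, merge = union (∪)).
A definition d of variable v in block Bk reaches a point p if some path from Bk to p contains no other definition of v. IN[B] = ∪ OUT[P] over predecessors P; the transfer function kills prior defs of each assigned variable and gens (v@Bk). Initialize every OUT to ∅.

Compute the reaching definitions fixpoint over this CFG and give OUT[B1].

Fixpoint table:
  B0: | IN={c@B1, c@B2, e@B0, e@B2} | OUT={c@B1, c@B2, e@B0}
  B1: | IN={c@B1, c@B2, e@B0} | OUT={c@B1, e@B0}
  B2: | IN={c@B1, c@B2, e@B0} | OUT={c@B2, e@B2}
  B3: | IN={c@B2, e@B2} | OUT={a@B3, c@B3, e@B2}

Merge at B1: IN[B1] = OUT[B0] = {c@B1, c@B2, e@B0}
Applying B1's transfer function to that IN value gives OUT[B1] (row B1 above).

Answer: {c@B1, e@B0}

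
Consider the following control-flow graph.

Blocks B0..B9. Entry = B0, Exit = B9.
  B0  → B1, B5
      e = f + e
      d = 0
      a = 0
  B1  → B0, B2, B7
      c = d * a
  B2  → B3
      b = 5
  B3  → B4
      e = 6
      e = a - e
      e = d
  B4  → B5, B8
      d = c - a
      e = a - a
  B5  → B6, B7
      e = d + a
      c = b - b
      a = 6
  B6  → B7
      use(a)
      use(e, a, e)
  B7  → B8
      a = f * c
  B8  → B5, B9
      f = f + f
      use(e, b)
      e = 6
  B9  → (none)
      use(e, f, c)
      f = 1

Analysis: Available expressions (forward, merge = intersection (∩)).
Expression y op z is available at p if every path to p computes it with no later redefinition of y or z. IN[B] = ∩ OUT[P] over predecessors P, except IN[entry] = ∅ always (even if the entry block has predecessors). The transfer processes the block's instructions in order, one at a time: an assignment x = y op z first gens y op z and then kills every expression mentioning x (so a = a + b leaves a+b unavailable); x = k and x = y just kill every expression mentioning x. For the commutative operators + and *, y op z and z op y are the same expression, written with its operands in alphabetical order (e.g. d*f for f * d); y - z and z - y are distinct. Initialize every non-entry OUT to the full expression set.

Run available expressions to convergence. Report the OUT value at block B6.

Answer: {b-b}

Working:
Fixpoint table:
  B0:   IN={}   OUT={}
  B1:   IN={}   OUT={a*d}
  B2:   IN={a*d}   OUT={a*d}
  B3:   IN={a*d}   OUT={a*d}
  B4:   IN={a*d}   OUT={a-a, c-a}
  B5:   IN={}   OUT={b-b}
  B6:   IN={b-b}   OUT={b-b}
  B7:   IN={}   OUT={c*f}
  B8:   IN={}   OUT={}
  B9:   IN={}   OUT={}

Merge at B6: IN[B6] = OUT[B5] = {b-b}
Applying B6's transfer function to that IN value gives OUT[B6] (row B6 above).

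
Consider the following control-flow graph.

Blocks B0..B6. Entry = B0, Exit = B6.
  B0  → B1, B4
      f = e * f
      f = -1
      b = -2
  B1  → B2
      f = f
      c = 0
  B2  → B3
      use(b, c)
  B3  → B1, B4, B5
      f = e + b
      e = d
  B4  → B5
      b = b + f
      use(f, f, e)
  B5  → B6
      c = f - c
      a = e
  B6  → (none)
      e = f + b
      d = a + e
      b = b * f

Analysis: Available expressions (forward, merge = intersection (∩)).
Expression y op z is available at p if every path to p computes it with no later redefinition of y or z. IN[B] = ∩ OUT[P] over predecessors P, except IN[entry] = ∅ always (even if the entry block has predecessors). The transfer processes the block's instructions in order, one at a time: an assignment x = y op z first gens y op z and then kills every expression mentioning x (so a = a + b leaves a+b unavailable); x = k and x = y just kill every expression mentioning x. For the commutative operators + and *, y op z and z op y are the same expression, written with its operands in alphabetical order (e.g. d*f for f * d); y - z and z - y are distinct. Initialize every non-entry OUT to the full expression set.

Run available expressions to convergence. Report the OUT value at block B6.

Fixpoint table:
  B0:  IN={}  OUT={}
  B1:  IN={}  OUT={}
  B2:  IN={}  OUT={}
  B3:  IN={}  OUT={}
  B4:  IN={}  OUT={}
  B5:  IN={}  OUT={}
  B6:  IN={}  OUT={a+e}

Merge at B6: IN[B6] = OUT[B5] = {}
Applying B6's transfer function to that IN value gives OUT[B6] (row B6 above).

Answer: {a+e}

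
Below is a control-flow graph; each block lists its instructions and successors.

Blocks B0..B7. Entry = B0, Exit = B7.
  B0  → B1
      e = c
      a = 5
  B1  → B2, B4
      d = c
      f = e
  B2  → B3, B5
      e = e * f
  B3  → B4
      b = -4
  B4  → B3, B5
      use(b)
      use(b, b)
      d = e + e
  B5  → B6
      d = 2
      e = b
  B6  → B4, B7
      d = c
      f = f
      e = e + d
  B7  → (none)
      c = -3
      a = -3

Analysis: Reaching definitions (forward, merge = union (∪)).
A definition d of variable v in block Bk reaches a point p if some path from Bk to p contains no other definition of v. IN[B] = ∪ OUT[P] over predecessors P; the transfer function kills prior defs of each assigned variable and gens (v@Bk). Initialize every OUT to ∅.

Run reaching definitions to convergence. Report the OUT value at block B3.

Fixpoint table:
  B0:  IN={}  OUT={a@B0, e@B0}
  B1:  IN={a@B0, e@B0}  OUT={a@B0, d@B1, e@B0, f@B1}
  B2:  IN={a@B0, d@B1, e@B0, f@B1}  OUT={a@B0, d@B1, e@B2, f@B1}
  B3:  IN={a@B0, b@B3, d@B1, d@B4, e@B0, e@B2, e@B6, f@B1, f@B6}  OUT={a@B0, b@B3, d@B1, d@B4, e@B0, e@B2, e@B6, f@B1, f@B6}
  B4:  IN={a@B0, b@B3, d@B1, d@B4, d@B6, e@B0, e@B2, e@B6, f@B1, f@B6}  OUT={a@B0, b@B3, d@B4, e@B0, e@B2, e@B6, f@B1, f@B6}
  B5:  IN={a@B0, b@B3, d@B1, d@B4, e@B0, e@B2, e@B6, f@B1, f@B6}  OUT={a@B0, b@B3, d@B5, e@B5, f@B1, f@B6}
  B6:  IN={a@B0, b@B3, d@B5, e@B5, f@B1, f@B6}  OUT={a@B0, b@B3, d@B6, e@B6, f@B6}
  B7:  IN={a@B0, b@B3, d@B6, e@B6, f@B6}  OUT={a@B7, b@B3, c@B7, d@B6, e@B6, f@B6}

Merge at B3: IN[B3] = OUT[B2] ⊔ OUT[B4] = {a@B0, b@B3, d@B1, d@B4, e@B0, e@B2, e@B6, f@B1, f@B6}
Applying B3's transfer function to that IN value gives OUT[B3] (row B3 above).

Answer: {a@B0, b@B3, d@B1, d@B4, e@B0, e@B2, e@B6, f@B1, f@B6}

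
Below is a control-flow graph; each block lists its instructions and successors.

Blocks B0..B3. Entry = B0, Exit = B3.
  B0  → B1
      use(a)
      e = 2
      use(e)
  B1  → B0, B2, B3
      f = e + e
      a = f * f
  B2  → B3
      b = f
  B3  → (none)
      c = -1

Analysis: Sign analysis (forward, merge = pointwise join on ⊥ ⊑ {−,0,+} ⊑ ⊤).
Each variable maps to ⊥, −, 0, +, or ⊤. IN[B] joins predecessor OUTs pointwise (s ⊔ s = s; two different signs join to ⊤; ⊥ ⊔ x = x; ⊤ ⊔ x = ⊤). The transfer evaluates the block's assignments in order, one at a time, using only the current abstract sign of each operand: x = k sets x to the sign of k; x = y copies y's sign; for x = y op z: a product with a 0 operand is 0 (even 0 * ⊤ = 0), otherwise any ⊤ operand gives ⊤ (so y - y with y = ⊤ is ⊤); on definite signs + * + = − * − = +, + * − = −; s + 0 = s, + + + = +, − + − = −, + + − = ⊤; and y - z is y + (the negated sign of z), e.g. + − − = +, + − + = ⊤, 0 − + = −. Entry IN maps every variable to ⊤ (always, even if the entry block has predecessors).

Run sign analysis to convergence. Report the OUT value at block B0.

Answer: {a: ⊤, b: ⊤, c: ⊤, d: ⊤, e: +, f: ⊤}

Derivation:
Per-block solution:
  B0:  IN=(all ⊤)  OUT={e:+; rest ⊤}
  B1:  IN={e:+; rest ⊤}  OUT={a:+, e:+, f:+; rest ⊤}
  B2:  IN={a:+, e:+, f:+; rest ⊤}  OUT={a:+, b:+, e:+, f:+; rest ⊤}
  B3:  IN={a:+, e:+, f:+; rest ⊤}  OUT={a:+, c:-, e:+, f:+; rest ⊤}

Merge at B0 (entry node, so the boundary value (all ⊤) is joined with the incoming edge(s)): IN[B0] = (all ⊤) ⊔ OUT[B1] = {a: ⊤, b: ⊤, c: ⊤, d: ⊤, e: ⊤, f: ⊤}
Applying B0's transfer function to that IN value gives OUT[B0] (row B0 above).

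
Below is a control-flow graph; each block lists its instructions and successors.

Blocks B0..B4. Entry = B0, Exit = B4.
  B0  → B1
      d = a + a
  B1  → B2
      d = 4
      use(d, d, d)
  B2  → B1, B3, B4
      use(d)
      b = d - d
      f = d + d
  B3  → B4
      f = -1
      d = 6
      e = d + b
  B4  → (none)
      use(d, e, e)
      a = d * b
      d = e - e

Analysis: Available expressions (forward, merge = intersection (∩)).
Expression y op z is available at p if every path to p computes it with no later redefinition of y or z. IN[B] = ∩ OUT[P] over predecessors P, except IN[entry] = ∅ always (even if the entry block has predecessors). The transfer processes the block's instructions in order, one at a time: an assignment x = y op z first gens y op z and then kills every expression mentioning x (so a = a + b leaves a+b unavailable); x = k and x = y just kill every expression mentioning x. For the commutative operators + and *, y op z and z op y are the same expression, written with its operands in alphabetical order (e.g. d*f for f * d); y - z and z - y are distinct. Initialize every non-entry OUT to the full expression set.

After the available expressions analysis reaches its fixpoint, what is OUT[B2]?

Per-block solution:
  B0: | IN={} | OUT={a+a}
  B1: | IN={a+a} | OUT={a+a}
  B2: | IN={a+a} | OUT={a+a, d+d, d-d}
  B3: | IN={a+a, d+d, d-d} | OUT={a+a, b+d}
  B4: | IN={a+a} | OUT={e-e}

Merge at B2: IN[B2] = OUT[B1] = {a+a}
Applying B2's transfer function to that IN value gives OUT[B2] (row B2 above).

Answer: {a+a, d+d, d-d}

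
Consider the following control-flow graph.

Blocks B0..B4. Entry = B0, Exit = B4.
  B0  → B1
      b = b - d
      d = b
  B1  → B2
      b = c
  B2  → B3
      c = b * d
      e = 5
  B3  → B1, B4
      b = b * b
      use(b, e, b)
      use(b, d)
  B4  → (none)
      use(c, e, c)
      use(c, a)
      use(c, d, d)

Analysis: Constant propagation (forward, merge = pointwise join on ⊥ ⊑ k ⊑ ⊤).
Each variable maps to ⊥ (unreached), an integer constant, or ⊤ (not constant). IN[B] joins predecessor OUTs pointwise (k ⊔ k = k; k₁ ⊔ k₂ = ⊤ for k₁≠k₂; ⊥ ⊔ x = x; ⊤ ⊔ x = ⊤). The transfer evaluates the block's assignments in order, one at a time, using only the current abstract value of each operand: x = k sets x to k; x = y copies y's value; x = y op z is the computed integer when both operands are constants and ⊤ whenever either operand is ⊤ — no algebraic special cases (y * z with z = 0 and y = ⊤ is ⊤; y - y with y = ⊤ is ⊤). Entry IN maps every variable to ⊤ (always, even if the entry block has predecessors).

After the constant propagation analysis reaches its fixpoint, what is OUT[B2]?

Answer: {a: ⊤, b: ⊤, c: ⊤, d: ⊤, e: 5, f: ⊤}

Trace:
Fixpoint table:
  B0:  IN=(all ⊤)  OUT=(all ⊤)
  B1:  IN=(all ⊤)  OUT=(all ⊤)
  B2:  IN=(all ⊤)  OUT={e:5; rest ⊤}
  B3:  IN={e:5; rest ⊤}  OUT={e:5; rest ⊤}
  B4:  IN={e:5; rest ⊤}  OUT={e:5; rest ⊤}

Merge at B2: IN[B2] = OUT[B1] = {a: ⊤, b: ⊤, c: ⊤, d: ⊤, e: ⊤, f: ⊤}
Applying B2's transfer function to that IN value gives OUT[B2] (row B2 above).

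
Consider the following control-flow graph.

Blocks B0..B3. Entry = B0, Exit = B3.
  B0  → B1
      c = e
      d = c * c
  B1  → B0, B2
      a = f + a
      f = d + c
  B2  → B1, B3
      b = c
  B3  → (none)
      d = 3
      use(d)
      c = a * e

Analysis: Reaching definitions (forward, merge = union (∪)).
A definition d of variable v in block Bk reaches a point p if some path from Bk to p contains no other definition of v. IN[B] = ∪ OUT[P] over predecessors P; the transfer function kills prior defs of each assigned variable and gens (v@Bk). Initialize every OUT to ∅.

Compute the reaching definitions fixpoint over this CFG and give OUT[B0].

Answer: {a@B1, b@B2, c@B0, d@B0, f@B1}

Trace:
Fixpoint table:
  B0: | IN={a@B1, b@B2, c@B0, d@B0, f@B1} | OUT={a@B1, b@B2, c@B0, d@B0, f@B1}
  B1: | IN={a@B1, b@B2, c@B0, d@B0, f@B1} | OUT={a@B1, b@B2, c@B0, d@B0, f@B1}
  B2: | IN={a@B1, b@B2, c@B0, d@B0, f@B1} | OUT={a@B1, b@B2, c@B0, d@B0, f@B1}
  B3: | IN={a@B1, b@B2, c@B0, d@B0, f@B1} | OUT={a@B1, b@B2, c@B3, d@B3, f@B1}

Merge at B0 (entry node, so the boundary value {} is joined with the incoming edge(s)): IN[B0] = {} ⊔ OUT[B1] = {a@B1, b@B2, c@B0, d@B0, f@B1}
Applying B0's transfer function to that IN value gives OUT[B0] (row B0 above).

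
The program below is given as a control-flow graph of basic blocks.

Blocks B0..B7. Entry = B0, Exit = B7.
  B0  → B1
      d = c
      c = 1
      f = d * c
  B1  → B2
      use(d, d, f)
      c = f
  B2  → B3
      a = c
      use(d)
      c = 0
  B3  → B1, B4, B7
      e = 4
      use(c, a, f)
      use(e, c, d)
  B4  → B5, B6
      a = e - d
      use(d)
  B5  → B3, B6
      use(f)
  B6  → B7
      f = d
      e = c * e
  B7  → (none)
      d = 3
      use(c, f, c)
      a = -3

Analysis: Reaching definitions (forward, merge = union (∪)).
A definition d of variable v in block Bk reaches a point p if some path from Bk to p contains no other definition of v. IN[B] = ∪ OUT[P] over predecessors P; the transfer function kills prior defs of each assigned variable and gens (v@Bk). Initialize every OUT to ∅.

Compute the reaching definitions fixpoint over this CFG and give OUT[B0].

Per-block solution:
  B0: | IN={} | OUT={c@B0, d@B0, f@B0}
  B1: | IN={a@B2, a@B4, c@B0, c@B2, d@B0, e@B3, f@B0} | OUT={a@B2, a@B4, c@B1, d@B0, e@B3, f@B0}
  B2: | IN={a@B2, a@B4, c@B1, d@B0, e@B3, f@B0} | OUT={a@B2, c@B2, d@B0, e@B3, f@B0}
  B3: | IN={a@B2, a@B4, c@B2, d@B0, e@B3, f@B0} | OUT={a@B2, a@B4, c@B2, d@B0, e@B3, f@B0}
  B4: | IN={a@B2, a@B4, c@B2, d@B0, e@B3, f@B0} | OUT={a@B4, c@B2, d@B0, e@B3, f@B0}
  B5: | IN={a@B4, c@B2, d@B0, e@B3, f@B0} | OUT={a@B4, c@B2, d@B0, e@B3, f@B0}
  B6: | IN={a@B4, c@B2, d@B0, e@B3, f@B0} | OUT={a@B4, c@B2, d@B0, e@B6, f@B6}
  B7: | IN={a@B2, a@B4, c@B2, d@B0, e@B3, e@B6, f@B0, f@B6} | OUT={a@B7, c@B2, d@B7, e@B3, e@B6, f@B0, f@B6}

B0 is the boundary node: IN[B0] = {}
Applying B0's transfer function to that IN value gives OUT[B0] (row B0 above).

Answer: {c@B0, d@B0, f@B0}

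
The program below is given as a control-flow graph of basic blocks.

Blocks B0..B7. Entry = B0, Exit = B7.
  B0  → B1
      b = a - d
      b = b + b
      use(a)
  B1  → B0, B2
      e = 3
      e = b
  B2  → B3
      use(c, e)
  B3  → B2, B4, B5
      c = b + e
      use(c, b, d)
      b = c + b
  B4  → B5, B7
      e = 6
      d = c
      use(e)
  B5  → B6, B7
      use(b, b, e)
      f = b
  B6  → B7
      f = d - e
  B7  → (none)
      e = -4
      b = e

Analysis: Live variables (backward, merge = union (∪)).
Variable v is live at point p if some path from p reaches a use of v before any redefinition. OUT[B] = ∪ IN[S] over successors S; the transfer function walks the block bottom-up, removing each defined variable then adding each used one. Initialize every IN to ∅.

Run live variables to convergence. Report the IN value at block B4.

Converged values:
  B0:   IN={a, c, d}   OUT={a, b, c, d}
  B1:   IN={a, b, c, d}   OUT={a, b, c, d, e}
  B2:   IN={b, c, d, e}   OUT={b, d, e}
  B3:   IN={b, d, e}   OUT={b, c, d, e}
  B4:   IN={b, c}   OUT={b, d, e}
  B5:   IN={b, d, e}   OUT={d, e}
  B6:   IN={d, e}   OUT={}
  B7:   IN={}   OUT={}

Merge at B4: OUT[B4] = IN[B5] ⊔ IN[B7] = {b, d, e}
Applying B4's transfer function to that OUT value gives IN[B4] (row B4 above).

Answer: {b, c}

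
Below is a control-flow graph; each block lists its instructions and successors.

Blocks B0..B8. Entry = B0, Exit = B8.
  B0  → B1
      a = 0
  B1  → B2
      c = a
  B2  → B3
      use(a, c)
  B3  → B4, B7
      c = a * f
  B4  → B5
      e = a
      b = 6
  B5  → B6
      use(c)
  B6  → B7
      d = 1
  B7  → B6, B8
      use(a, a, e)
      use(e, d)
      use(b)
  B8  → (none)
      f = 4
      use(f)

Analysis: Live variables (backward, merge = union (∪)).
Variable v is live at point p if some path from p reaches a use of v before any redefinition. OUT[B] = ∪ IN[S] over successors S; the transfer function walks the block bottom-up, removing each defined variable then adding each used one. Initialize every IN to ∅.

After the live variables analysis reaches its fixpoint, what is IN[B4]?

Converged values:
  B0:   IN={b, d, e, f}   OUT={a, b, d, e, f}
  B1:   IN={a, b, d, e, f}   OUT={a, b, c, d, e, f}
  B2:   IN={a, b, c, d, e, f}   OUT={a, b, d, e, f}
  B3:   IN={a, b, d, e, f}   OUT={a, b, c, d, e}
  B4:   IN={a, c}   OUT={a, b, c, e}
  B5:   IN={a, b, c, e}   OUT={a, b, e}
  B6:   IN={a, b, e}   OUT={a, b, d, e}
  B7:   IN={a, b, d, e}   OUT={a, b, e}
  B8:   IN={}   OUT={}

Merge at B4: OUT[B4] = IN[B5] = {a, b, c, e}
Applying B4's transfer function to that OUT value gives IN[B4] (row B4 above).

Answer: {a, c}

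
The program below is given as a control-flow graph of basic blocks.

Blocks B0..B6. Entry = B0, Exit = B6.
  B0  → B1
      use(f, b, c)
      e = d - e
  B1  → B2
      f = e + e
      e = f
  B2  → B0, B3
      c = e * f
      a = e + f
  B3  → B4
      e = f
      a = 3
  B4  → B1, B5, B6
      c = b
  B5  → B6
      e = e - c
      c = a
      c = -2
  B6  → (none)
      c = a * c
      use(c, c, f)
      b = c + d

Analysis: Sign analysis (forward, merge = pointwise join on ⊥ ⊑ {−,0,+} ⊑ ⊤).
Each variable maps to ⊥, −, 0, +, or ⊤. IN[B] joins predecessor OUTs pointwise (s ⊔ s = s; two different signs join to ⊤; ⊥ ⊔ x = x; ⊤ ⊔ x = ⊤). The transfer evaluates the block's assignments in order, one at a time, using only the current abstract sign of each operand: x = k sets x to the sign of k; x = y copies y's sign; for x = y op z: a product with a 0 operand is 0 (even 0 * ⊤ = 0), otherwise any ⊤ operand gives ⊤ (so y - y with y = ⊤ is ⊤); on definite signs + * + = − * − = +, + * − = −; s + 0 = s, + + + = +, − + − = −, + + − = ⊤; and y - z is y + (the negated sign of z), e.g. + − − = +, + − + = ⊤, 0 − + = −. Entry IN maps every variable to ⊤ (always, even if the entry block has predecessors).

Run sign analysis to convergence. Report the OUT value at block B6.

Per-block solution:
  B0:   IN=(all ⊤)   OUT=(all ⊤)
  B1:   IN=(all ⊤)   OUT=(all ⊤)
  B2:   IN=(all ⊤)   OUT=(all ⊤)
  B3:   IN=(all ⊤)   OUT={a:+; rest ⊤}
  B4:   IN={a:+; rest ⊤}   OUT={a:+; rest ⊤}
  B5:   IN={a:+; rest ⊤}   OUT={a:+, c:-; rest ⊤}
  B6:   IN={a:+; rest ⊤}   OUT={a:+; rest ⊤}

Merge at B6: IN[B6] = OUT[B4] ⊔ OUT[B5] = {a: +, b: ⊤, c: ⊤, d: ⊤, e: ⊤, f: ⊤}
Applying B6's transfer function to that IN value gives OUT[B6] (row B6 above).

Answer: {a: +, b: ⊤, c: ⊤, d: ⊤, e: ⊤, f: ⊤}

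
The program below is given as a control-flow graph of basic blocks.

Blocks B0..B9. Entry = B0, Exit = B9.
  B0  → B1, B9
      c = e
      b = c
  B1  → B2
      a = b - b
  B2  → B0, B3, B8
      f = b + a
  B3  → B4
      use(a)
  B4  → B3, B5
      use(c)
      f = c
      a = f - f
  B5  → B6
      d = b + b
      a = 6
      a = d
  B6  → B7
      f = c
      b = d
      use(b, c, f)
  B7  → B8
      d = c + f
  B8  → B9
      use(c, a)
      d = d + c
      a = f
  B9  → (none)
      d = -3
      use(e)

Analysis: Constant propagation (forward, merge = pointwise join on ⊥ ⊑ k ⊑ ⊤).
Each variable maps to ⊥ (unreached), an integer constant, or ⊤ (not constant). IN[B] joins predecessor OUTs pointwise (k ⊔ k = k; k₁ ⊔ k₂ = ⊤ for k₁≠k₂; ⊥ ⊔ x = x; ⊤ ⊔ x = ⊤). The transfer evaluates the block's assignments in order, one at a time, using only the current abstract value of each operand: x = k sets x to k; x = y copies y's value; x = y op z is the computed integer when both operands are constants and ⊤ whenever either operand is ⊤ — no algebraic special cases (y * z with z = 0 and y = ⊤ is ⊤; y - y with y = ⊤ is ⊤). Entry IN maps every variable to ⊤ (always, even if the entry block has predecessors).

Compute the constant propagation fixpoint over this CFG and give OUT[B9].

Answer: {a: ⊤, b: ⊤, c: ⊤, d: -3, e: ⊤, f: ⊤}

Trace:
Converged values:
  B0:   IN=(all ⊤)   OUT=(all ⊤)
  B1:   IN=(all ⊤)   OUT=(all ⊤)
  B2:   IN=(all ⊤)   OUT=(all ⊤)
  B3:   IN=(all ⊤)   OUT=(all ⊤)
  B4:   IN=(all ⊤)   OUT=(all ⊤)
  B5:   IN=(all ⊤)   OUT=(all ⊤)
  B6:   IN=(all ⊤)   OUT=(all ⊤)
  B7:   IN=(all ⊤)   OUT=(all ⊤)
  B8:   IN=(all ⊤)   OUT=(all ⊤)
  B9:   IN=(all ⊤)   OUT={d:-3; rest ⊤}

Merge at B9: IN[B9] = OUT[B0] ⊔ OUT[B8] = {a: ⊤, b: ⊤, c: ⊤, d: ⊤, e: ⊤, f: ⊤}
Applying B9's transfer function to that IN value gives OUT[B9] (row B9 above).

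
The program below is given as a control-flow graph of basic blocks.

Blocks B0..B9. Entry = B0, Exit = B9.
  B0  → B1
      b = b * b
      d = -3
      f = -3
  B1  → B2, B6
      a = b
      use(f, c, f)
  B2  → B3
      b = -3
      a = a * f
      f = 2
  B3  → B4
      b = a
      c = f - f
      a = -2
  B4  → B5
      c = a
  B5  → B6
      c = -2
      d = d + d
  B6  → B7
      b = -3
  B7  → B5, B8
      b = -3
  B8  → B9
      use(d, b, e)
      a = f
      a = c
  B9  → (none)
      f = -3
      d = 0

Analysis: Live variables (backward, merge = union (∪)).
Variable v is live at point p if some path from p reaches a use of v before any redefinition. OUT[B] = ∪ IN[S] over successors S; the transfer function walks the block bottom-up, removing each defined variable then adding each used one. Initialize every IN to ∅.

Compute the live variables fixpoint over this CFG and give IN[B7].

Converged values:
  B0:  IN={b, c, e}  OUT={b, c, d, e, f}
  B1:  IN={b, c, d, e, f}  OUT={a, c, d, e, f}
  B2:  IN={a, d, e, f}  OUT={a, d, e, f}
  B3:  IN={a, d, e, f}  OUT={a, d, e, f}
  B4:  IN={a, d, e, f}  OUT={d, e, f}
  B5:  IN={d, e, f}  OUT={c, d, e, f}
  B6:  IN={c, d, e, f}  OUT={c, d, e, f}
  B7:  IN={c, d, e, f}  OUT={b, c, d, e, f}
  B8:  IN={b, c, d, e, f}  OUT={}
  B9:  IN={}  OUT={}

Merge at B7: OUT[B7] = IN[B5] ⊔ IN[B8] = {b, c, d, e, f}
Applying B7's transfer function to that OUT value gives IN[B7] (row B7 above).

Answer: {c, d, e, f}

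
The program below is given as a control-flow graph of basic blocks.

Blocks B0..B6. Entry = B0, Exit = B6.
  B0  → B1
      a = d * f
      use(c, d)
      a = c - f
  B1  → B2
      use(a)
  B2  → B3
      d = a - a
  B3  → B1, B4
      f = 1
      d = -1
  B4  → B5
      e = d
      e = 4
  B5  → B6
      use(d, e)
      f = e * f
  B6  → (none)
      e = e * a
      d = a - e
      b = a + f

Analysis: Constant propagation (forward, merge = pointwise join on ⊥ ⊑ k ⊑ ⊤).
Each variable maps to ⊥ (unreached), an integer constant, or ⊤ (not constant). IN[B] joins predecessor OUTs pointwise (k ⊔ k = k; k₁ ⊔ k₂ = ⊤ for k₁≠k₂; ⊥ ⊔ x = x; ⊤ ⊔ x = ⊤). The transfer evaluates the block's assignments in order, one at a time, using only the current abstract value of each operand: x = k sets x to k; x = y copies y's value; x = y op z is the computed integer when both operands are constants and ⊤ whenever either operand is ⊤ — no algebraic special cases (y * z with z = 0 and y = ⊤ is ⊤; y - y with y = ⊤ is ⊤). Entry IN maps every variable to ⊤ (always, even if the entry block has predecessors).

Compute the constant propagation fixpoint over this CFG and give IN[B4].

Fixpoint table:
  B0:   IN=(all ⊤)   OUT=(all ⊤)
  B1:   IN=(all ⊤)   OUT=(all ⊤)
  B2:   IN=(all ⊤)   OUT=(all ⊤)
  B3:   IN=(all ⊤)   OUT={d:-1, f:1; rest ⊤}
  B4:   IN={d:-1, f:1; rest ⊤}   OUT={d:-1, e:4, f:1; rest ⊤}
  B5:   IN={d:-1, e:4, f:1; rest ⊤}   OUT={d:-1, e:4, f:4; rest ⊤}
  B6:   IN={d:-1, e:4, f:4; rest ⊤}   OUT={f:4; rest ⊤}

Merge at B4: IN[B4] = OUT[B3] = {a: ⊤, b: ⊤, c: ⊤, d: -1, e: ⊤, f: 1}

Answer: {a: ⊤, b: ⊤, c: ⊤, d: -1, e: ⊤, f: 1}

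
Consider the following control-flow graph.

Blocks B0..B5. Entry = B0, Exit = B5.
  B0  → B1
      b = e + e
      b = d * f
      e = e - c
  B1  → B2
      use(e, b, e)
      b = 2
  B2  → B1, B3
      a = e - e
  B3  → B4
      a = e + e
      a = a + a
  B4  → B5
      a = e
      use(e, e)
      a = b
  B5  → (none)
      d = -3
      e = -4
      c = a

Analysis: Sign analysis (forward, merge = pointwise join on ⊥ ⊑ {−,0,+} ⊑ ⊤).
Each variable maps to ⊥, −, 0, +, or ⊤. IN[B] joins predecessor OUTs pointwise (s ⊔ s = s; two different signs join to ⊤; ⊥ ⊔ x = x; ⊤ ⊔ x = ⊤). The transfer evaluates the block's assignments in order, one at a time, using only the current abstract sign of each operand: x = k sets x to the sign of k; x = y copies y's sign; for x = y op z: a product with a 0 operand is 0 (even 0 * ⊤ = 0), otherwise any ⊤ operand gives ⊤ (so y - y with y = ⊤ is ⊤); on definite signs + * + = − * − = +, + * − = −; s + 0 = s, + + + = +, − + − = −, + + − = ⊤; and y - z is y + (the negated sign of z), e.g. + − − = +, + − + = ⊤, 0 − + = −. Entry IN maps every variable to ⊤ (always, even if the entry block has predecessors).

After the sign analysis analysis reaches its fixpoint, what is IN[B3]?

Fixpoint table:
  B0: | IN=(all ⊤) | OUT=(all ⊤)
  B1: | IN=(all ⊤) | OUT={b:+; rest ⊤}
  B2: | IN={b:+; rest ⊤} | OUT={b:+; rest ⊤}
  B3: | IN={b:+; rest ⊤} | OUT={b:+; rest ⊤}
  B4: | IN={b:+; rest ⊤} | OUT={a:+, b:+; rest ⊤}
  B5: | IN={a:+, b:+; rest ⊤} | OUT={a:+, b:+, c:+, d:-, e:-; rest ⊤}

Merge at B3: IN[B3] = OUT[B2] = {a: ⊤, b: +, c: ⊤, d: ⊤, e: ⊤, f: ⊤}

Answer: {a: ⊤, b: +, c: ⊤, d: ⊤, e: ⊤, f: ⊤}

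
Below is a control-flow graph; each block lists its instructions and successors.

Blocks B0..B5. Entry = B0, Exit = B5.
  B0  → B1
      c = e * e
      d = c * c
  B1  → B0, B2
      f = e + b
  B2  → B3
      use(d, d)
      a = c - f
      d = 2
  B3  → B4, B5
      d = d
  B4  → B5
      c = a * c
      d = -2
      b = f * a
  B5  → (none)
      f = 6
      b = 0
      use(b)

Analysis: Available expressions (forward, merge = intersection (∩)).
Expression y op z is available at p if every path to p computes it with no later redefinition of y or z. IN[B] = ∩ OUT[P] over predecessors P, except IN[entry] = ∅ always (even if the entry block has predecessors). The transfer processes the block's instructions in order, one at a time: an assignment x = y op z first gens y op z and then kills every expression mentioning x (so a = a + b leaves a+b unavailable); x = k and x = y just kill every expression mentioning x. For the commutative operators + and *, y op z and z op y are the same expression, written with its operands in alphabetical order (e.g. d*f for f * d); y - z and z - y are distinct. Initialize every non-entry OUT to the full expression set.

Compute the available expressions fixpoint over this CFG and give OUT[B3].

Per-block solution:
  B0: | IN={} | OUT={c*c, e*e}
  B1: | IN={c*c, e*e} | OUT={b+e, c*c, e*e}
  B2: | IN={b+e, c*c, e*e} | OUT={b+e, c*c, c-f, e*e}
  B3: | IN={b+e, c*c, c-f, e*e} | OUT={b+e, c*c, c-f, e*e}
  B4: | IN={b+e, c*c, c-f, e*e} | OUT={a*f, e*e}
  B5: | IN={e*e} | OUT={e*e}

Merge at B3: IN[B3] = OUT[B2] = {b+e, c*c, c-f, e*e}
Applying B3's transfer function to that IN value gives OUT[B3] (row B3 above).

Answer: {b+e, c*c, c-f, e*e}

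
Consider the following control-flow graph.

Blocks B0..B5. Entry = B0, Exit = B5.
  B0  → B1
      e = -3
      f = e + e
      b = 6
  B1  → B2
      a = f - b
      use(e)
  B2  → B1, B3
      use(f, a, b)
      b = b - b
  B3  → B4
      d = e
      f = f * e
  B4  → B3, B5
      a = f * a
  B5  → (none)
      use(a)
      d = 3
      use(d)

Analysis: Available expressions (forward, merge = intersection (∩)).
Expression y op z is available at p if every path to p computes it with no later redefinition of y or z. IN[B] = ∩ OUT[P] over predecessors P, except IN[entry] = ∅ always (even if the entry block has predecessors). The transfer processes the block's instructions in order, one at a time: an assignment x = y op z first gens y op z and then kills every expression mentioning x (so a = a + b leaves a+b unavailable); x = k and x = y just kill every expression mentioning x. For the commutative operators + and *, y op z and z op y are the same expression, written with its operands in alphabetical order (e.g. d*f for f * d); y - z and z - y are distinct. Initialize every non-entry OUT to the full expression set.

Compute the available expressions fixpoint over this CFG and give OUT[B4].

Answer: {e+e}

Trace:
Per-block solution:
  B0:  IN={}  OUT={e+e}
  B1:  IN={e+e}  OUT={e+e, f-b}
  B2:  IN={e+e, f-b}  OUT={e+e}
  B3:  IN={e+e}  OUT={e+e}
  B4:  IN={e+e}  OUT={e+e}
  B5:  IN={e+e}  OUT={e+e}

Merge at B4: IN[B4] = OUT[B3] = {e+e}
Applying B4's transfer function to that IN value gives OUT[B4] (row B4 above).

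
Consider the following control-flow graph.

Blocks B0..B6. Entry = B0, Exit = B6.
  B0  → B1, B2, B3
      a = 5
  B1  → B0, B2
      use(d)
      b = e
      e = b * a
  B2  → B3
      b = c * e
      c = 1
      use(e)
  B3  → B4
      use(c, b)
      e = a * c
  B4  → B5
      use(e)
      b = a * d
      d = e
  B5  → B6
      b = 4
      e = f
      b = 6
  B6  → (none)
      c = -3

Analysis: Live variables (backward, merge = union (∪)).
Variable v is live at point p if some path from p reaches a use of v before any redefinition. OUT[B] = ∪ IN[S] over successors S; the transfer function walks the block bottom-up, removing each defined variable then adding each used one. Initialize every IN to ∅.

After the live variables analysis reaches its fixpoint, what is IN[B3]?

Answer: {a, b, c, d, f}

Derivation:
Per-block solution:
  B0:  IN={b, c, d, e, f}  OUT={a, b, c, d, e, f}
  B1:  IN={a, c, d, e, f}  OUT={a, b, c, d, e, f}
  B2:  IN={a, c, d, e, f}  OUT={a, b, c, d, f}
  B3:  IN={a, b, c, d, f}  OUT={a, d, e, f}
  B4:  IN={a, d, e, f}  OUT={f}
  B5:  IN={f}  OUT={}
  B6:  IN={}  OUT={}

Merge at B3: OUT[B3] = IN[B4] = {a, d, e, f}
Applying B3's transfer function to that OUT value gives IN[B3] (row B3 above).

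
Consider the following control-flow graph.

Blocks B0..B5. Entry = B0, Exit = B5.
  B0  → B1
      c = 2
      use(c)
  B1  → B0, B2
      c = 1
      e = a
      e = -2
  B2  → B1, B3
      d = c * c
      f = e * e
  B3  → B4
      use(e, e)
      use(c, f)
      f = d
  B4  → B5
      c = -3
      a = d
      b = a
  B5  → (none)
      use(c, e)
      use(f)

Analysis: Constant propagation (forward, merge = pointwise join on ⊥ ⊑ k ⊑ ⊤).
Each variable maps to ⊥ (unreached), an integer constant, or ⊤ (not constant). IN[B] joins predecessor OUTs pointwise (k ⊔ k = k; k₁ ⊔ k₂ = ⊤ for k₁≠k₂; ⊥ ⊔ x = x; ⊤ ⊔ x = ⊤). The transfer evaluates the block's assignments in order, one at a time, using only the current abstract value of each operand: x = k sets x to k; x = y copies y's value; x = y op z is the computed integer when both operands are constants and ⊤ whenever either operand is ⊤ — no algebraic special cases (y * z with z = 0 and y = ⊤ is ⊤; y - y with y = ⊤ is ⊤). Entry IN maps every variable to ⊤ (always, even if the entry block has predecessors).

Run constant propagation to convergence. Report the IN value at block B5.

Converged values:
  B0:  IN=(all ⊤)  OUT={c:2; rest ⊤}
  B1:  IN=(all ⊤)  OUT={c:1, e:-2; rest ⊤}
  B2:  IN={c:1, e:-2; rest ⊤}  OUT={c:1, d:1, e:-2, f:4; rest ⊤}
  B3:  IN={c:1, d:1, e:-2, f:4; rest ⊤}  OUT={c:1, d:1, e:-2, f:1; rest ⊤}
  B4:  IN={c:1, d:1, e:-2, f:1; rest ⊤}  OUT={a:1, b:1, c:-3, d:1, e:-2, f:1; rest ⊤}
  B5:  IN={a:1, b:1, c:-3, d:1, e:-2, f:1; rest ⊤}  OUT={a:1, b:1, c:-3, d:1, e:-2, f:1; rest ⊤}

Merge at B5: IN[B5] = OUT[B4] = {a: 1, b: 1, c: -3, d: 1, e: -2, f: 1}

Answer: {a: 1, b: 1, c: -3, d: 1, e: -2, f: 1}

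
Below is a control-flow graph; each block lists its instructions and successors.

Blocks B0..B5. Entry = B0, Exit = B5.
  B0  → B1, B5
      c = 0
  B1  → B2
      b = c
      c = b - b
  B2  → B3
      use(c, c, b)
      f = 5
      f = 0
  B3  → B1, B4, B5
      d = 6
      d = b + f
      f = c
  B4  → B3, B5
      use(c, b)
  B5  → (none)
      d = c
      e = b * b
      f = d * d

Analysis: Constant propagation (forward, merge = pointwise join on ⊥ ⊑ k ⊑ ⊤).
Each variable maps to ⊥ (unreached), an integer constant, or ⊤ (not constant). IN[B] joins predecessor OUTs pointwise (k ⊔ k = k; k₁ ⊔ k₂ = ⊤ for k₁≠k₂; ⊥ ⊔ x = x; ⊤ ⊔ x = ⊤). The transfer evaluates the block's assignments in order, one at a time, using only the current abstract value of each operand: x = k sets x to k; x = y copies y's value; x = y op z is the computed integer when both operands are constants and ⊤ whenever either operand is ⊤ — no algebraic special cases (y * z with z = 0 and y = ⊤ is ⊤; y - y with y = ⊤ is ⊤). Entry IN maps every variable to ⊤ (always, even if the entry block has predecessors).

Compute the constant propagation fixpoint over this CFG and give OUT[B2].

Fixpoint table:
  B0: | IN=(all ⊤) | OUT={c:0; rest ⊤}
  B1: | IN={c:0; rest ⊤} | OUT={b:0, c:0; rest ⊤}
  B2: | IN={b:0, c:0; rest ⊤} | OUT={b:0, c:0, f:0; rest ⊤}
  B3: | IN={b:0, c:0, f:0; rest ⊤} | OUT={b:0, c:0, d:0, f:0; rest ⊤}
  B4: | IN={b:0, c:0, d:0, f:0; rest ⊤} | OUT={b:0, c:0, d:0, f:0; rest ⊤}
  B5: | IN={c:0; rest ⊤} | OUT={c:0, d:0, f:0; rest ⊤}

Merge at B2: IN[B2] = OUT[B1] = {a: ⊤, b: 0, c: 0, d: ⊤, e: ⊤, f: ⊤}
Applying B2's transfer function to that IN value gives OUT[B2] (row B2 above).

Answer: {a: ⊤, b: 0, c: 0, d: ⊤, e: ⊤, f: 0}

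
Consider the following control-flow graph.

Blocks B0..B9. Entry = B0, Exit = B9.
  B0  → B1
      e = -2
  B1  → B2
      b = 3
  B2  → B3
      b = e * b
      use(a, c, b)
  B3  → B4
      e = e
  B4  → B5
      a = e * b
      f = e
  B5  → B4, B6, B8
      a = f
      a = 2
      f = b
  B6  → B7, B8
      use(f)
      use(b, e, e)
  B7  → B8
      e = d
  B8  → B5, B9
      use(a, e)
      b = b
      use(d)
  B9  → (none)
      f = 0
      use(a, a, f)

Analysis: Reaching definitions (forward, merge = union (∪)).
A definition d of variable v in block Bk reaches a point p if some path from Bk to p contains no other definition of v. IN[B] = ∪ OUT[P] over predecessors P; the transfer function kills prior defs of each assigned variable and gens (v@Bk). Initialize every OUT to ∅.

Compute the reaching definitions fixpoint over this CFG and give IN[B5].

Answer: {a@B4, a@B5, b@B2, b@B8, e@B3, e@B7, f@B4, f@B5}

Trace:
Converged values:
  B0: | IN={} | OUT={e@B0}
  B1: | IN={e@B0} | OUT={b@B1, e@B0}
  B2: | IN={b@B1, e@B0} | OUT={b@B2, e@B0}
  B3: | IN={b@B2, e@B0} | OUT={b@B2, e@B3}
  B4: | IN={a@B5, b@B2, b@B8, e@B3, e@B7, f@B5} | OUT={a@B4, b@B2, b@B8, e@B3, e@B7, f@B4}
  B5: | IN={a@B4, a@B5, b@B2, b@B8, e@B3, e@B7, f@B4, f@B5} | OUT={a@B5, b@B2, b@B8, e@B3, e@B7, f@B5}
  B6: | IN={a@B5, b@B2, b@B8, e@B3, e@B7, f@B5} | OUT={a@B5, b@B2, b@B8, e@B3, e@B7, f@B5}
  B7: | IN={a@B5, b@B2, b@B8, e@B3, e@B7, f@B5} | OUT={a@B5, b@B2, b@B8, e@B7, f@B5}
  B8: | IN={a@B5, b@B2, b@B8, e@B3, e@B7, f@B5} | OUT={a@B5, b@B8, e@B3, e@B7, f@B5}
  B9: | IN={a@B5, b@B8, e@B3, e@B7, f@B5} | OUT={a@B5, b@B8, e@B3, e@B7, f@B9}

Merge at B5: IN[B5] = OUT[B4] ⊔ OUT[B8] = {a@B4, a@B5, b@B2, b@B8, e@B3, e@B7, f@B4, f@B5}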